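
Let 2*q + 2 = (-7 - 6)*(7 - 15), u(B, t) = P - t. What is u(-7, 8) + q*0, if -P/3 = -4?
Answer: 4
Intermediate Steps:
P = 12 (P = -3*(-4) = 12)
u(B, t) = 12 - t
q = 51 (q = -1 + ((-7 - 6)*(7 - 15))/2 = -1 + (-13*(-8))/2 = -1 + (½)*104 = -1 + 52 = 51)
u(-7, 8) + q*0 = (12 - 1*8) + 51*0 = (12 - 8) + 0 = 4 + 0 = 4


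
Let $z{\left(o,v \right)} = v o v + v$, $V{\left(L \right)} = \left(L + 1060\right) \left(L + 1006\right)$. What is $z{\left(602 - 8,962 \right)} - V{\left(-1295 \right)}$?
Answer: $549646783$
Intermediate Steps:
$V{\left(L \right)} = \left(1006 + L\right) \left(1060 + L\right)$ ($V{\left(L \right)} = \left(1060 + L\right) \left(1006 + L\right) = \left(1006 + L\right) \left(1060 + L\right)$)
$z{\left(o,v \right)} = v + o v^{2}$ ($z{\left(o,v \right)} = o v v + v = o v^{2} + v = v + o v^{2}$)
$z{\left(602 - 8,962 \right)} - V{\left(-1295 \right)} = 962 \left(1 + \left(602 - 8\right) 962\right) - \left(1066360 + \left(-1295\right)^{2} + 2066 \left(-1295\right)\right) = 962 \left(1 + 594 \cdot 962\right) - \left(1066360 + 1677025 - 2675470\right) = 962 \left(1 + 571428\right) - 67915 = 962 \cdot 571429 - 67915 = 549714698 - 67915 = 549646783$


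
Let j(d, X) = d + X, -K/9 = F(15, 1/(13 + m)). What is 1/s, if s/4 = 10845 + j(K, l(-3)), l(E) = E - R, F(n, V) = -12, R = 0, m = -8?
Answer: 1/43800 ≈ 2.2831e-5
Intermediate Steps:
K = 108 (K = -9*(-12) = 108)
l(E) = E (l(E) = E - 1*0 = E + 0 = E)
j(d, X) = X + d
s = 43800 (s = 4*(10845 + (-3 + 108)) = 4*(10845 + 105) = 4*10950 = 43800)
1/s = 1/43800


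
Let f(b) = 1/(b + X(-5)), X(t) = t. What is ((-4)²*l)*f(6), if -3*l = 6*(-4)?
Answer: 128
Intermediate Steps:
l = 8 (l = -2*(-4) = -⅓*(-24) = 8)
f(b) = 1/(-5 + b) (f(b) = 1/(b - 5) = 1/(-5 + b))
((-4)²*l)*f(6) = ((-4)²*8)/(-5 + 6) = (16*8)/1 = 128*1 = 128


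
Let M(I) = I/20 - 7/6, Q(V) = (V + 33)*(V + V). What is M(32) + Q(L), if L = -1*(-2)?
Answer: 4213/30 ≈ 140.43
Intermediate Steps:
L = 2
Q(V) = 2*V*(33 + V) (Q(V) = (33 + V)*(2*V) = 2*V*(33 + V))
M(I) = -7/6 + I/20 (M(I) = I*(1/20) - 7*1/6 = I/20 - 7/6 = -7/6 + I/20)
M(32) + Q(L) = (-7/6 + (1/20)*32) + 2*2*(33 + 2) = (-7/6 + 8/5) + 2*2*35 = 13/30 + 140 = 4213/30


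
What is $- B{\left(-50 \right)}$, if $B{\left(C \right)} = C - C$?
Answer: $0$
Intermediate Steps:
$B{\left(C \right)} = 0$
$- B{\left(-50 \right)} = \left(-1\right) 0 = 0$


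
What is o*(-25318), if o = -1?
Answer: 25318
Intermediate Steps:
o*(-25318) = -1*(-25318) = 25318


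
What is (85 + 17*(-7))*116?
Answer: -3944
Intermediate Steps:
(85 + 17*(-7))*116 = (85 - 119)*116 = -34*116 = -3944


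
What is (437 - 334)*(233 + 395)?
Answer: 64684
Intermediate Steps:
(437 - 334)*(233 + 395) = 103*628 = 64684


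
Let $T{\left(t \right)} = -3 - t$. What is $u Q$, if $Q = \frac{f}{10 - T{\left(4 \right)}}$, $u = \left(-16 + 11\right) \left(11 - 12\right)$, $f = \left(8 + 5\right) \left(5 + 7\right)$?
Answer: $\frac{780}{17} \approx 45.882$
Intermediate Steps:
$f = 156$ ($f = 13 \cdot 12 = 156$)
$u = 5$ ($u = \left(-5\right) \left(-1\right) = 5$)
$Q = \frac{156}{17}$ ($Q = \frac{156}{10 - \left(-3 - 4\right)} = \frac{156}{10 - -7} = \frac{156}{10 + 7} = \frac{156}{17} \approx 9.1765$)
$u Q = 5 \cdot \frac{156}{17} = \frac{780}{17}$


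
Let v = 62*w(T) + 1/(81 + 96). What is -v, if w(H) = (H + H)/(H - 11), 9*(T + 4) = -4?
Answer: -878059/24603 ≈ -35.689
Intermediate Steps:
T = -40/9 (T = -4 + (1/9)*(-4) = -4 - 4/9 = -40/9 ≈ -4.4444)
w(H) = 2*H/(-11 + H) (w(H) = (2*H)/(-11 + H) = 2*H/(-11 + H))
v = 878059/24603 (v = 62*(2*(-40/9)/(-11 - 40/9)) + 1/(81 + 96) = 62*(2*(-40/9)/(-139/9)) + 1/177 = 62*(2*(-40/9)*(-9/139)) + 1/177 = 62*(80/139) + 1/177 = 4960/139 + 1/177 = 878059/24603 ≈ 35.689)
-v = -1*878059/24603 = -878059/24603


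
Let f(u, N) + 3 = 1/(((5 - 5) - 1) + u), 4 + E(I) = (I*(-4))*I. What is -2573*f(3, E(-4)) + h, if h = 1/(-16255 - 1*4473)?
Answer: 133332859/20728 ≈ 6432.5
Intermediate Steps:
E(I) = -4 - 4*I² (E(I) = -4 + (I*(-4))*I = -4 + (-4*I)*I = -4 - 4*I²)
f(u, N) = -3 + 1/(-1 + u) (f(u, N) = -3 + 1/(((5 - 5) - 1) + u) = -3 + 1/((0 - 1) + u) = -3 + 1/(-1 + u))
h = -1/20728 (h = 1/(-16255 - 4473) = 1/(-20728) = -1/20728 ≈ -4.8244e-5)
-2573*f(3, E(-4)) + h = -2573*(4 - 3*3)/(-1 + 3) - 1/20728 = -2573*(4 - 9)/2 - 1/20728 = -2573*(-5)/2 - 1/20728 = -2573*(-5/2) - 1/20728 = 12865/2 - 1/20728 = 133332859/20728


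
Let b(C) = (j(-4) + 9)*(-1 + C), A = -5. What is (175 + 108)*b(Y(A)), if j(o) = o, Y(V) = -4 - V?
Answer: 0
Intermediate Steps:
b(C) = -5 + 5*C (b(C) = (-4 + 9)*(-1 + C) = 5*(-1 + C) = -5 + 5*C)
(175 + 108)*b(Y(A)) = (175 + 108)*(-5 + 5*(-4 - 1*(-5))) = 283*(-5 + 5*(-4 + 5)) = 283*(-5 + 5*1) = 283*(-5 + 5) = 283*0 = 0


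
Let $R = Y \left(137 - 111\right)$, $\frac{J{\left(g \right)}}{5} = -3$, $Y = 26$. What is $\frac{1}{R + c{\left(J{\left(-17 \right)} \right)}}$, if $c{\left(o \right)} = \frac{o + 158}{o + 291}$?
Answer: $\frac{276}{186719} \approx 0.0014782$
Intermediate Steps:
$J{\left(g \right)} = -15$ ($J{\left(g \right)} = 5 \left(-3\right) = -15$)
$c{\left(o \right)} = \frac{158 + o}{291 + o}$
$R = 676$ ($R = 26 \left(137 - 111\right) = 26 \cdot 26 = 676$)
$\frac{1}{R + c{\left(J{\left(-17 \right)} \right)}} = \frac{1}{676 + \frac{158 - 15}{291 - 15}} = \frac{1}{676 + \frac{1}{276} \cdot 143} = \frac{1}{676 + \frac{143}{276}} = \frac{1}{\frac{186719}{276}} = \frac{276}{186719}$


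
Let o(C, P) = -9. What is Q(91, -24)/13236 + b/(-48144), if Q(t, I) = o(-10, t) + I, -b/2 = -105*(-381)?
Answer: 14686439/8850472 ≈ 1.6594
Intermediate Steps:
b = -80010 (b = -(-210)*(-381) = -2*40005 = -80010)
Q(t, I) = -9 + I
Q(91, -24)/13236 + b/(-48144) = (-9 - 24)/13236 - 80010/(-48144) = -33*1/13236 - 80010*(-1/48144) = -11/4412 + 13335/8024 = 14686439/8850472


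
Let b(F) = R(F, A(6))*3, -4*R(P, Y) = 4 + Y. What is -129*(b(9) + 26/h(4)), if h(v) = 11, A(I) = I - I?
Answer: 903/11 ≈ 82.091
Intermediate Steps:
A(I) = 0
R(P, Y) = -1 - Y/4 (R(P, Y) = -(4 + Y)/4 = -1 - Y/4)
b(F) = -3 (b(F) = (-1 - 1/4*0)*3 = (-1 + 0)*3 = -1*3 = -3)
-129*(b(9) + 26/h(4)) = -129*(-3 + 26/11) = -129*(-7/11) = 903/11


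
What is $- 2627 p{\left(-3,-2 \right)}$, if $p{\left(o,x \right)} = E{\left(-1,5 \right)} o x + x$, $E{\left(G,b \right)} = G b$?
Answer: $84064$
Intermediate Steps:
$p{\left(o,x \right)} = x - 5 o x$ ($p{\left(o,x \right)} = \left(-1\right) 5 o x + x = - 5 o x + x = x - 5 o x$)
$- 2627 p{\left(-3,-2 \right)} = - 2627 \left(- 2 \left(1 - -15\right)\right) = - 2627 \left(- 2 \left(1 + 15\right)\right) = - 2627 \left(\left(-2\right) 16\right) = \left(-2627\right) \left(-32\right) = 84064$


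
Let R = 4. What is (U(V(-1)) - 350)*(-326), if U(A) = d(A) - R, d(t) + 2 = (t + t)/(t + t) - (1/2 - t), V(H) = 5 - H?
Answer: 113937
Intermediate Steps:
d(t) = -3/2 + t (d(t) = -2 + ((t + t)/(t + t) - (1/2 - t)) = -2 + ((2*t)/((2*t)) - (1/2 - t)) = -2 + ((2*t)*(1/(2*t)) + (-1/2 + t)) = -2 + (1 + (-1/2 + t)) = -2 + (1/2 + t) = -3/2 + t)
U(A) = -11/2 + A (U(A) = (-3/2 + A) - 1*4 = (-3/2 + A) - 4 = -11/2 + A)
(U(V(-1)) - 350)*(-326) = ((-11/2 + (5 - 1*(-1))) - 350)*(-326) = ((-11/2 + (5 + 1)) - 350)*(-326) = ((-11/2 + 6) - 350)*(-326) = (1/2 - 350)*(-326) = -699/2*(-326) = 113937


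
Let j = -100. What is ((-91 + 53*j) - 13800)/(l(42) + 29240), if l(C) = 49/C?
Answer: -115146/175447 ≈ -0.65630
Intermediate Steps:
((-91 + 53*j) - 13800)/(l(42) + 29240) = ((-91 + 53*(-100)) - 13800)/(49/42 + 29240) = ((-91 - 5300) - 13800)/(49*(1/42) + 29240) = (-5391 - 13800)/(7/6 + 29240) = -19191/175447/6 = -19191*6/175447 = -115146/175447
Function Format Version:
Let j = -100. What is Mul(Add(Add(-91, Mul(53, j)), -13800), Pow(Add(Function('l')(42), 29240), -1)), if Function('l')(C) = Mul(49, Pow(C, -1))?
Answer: Rational(-115146, 175447) ≈ -0.65630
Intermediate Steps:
Mul(Add(Add(-91, Mul(53, j)), -13800), Pow(Add(Function('l')(42), 29240), -1)) = Mul(Add(Add(-91, Mul(53, -100)), -13800), Pow(Add(Mul(49, Pow(42, -1)), 29240), -1)) = Mul(Add(Add(-91, -5300), -13800), Pow(Add(Mul(49, Rational(1, 42)), 29240), -1)) = Mul(Add(-5391, -13800), Pow(Add(Rational(7, 6), 29240), -1)) = Mul(-19191, Pow(Rational(175447, 6), -1)) = Mul(-19191, Rational(6, 175447)) = Rational(-115146, 175447)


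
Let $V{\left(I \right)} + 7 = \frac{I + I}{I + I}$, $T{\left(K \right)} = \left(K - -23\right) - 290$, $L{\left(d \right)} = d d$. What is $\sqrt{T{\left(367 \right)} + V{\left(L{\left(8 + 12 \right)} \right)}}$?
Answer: $\sqrt{94} \approx 9.6954$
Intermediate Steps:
$L{\left(d \right)} = d^{2}$
$T{\left(K \right)} = -267 + K$ ($T{\left(K \right)} = \left(K + 23\right) - 290 = \left(23 + K\right) - 290 = -267 + K$)
$V{\left(I \right)} = -6$ ($V{\left(I \right)} = -7 + \frac{I + I}{I + I} = -7 + \frac{2 I}{2 I} = -7 + 2 I \frac{1}{2 I} = -7 + 1 = -6$)
$\sqrt{T{\left(367 \right)} + V{\left(L{\left(8 + 12 \right)} \right)}} = \sqrt{\left(-267 + 367\right) - 6} = \sqrt{100 - 6} = \sqrt{94}$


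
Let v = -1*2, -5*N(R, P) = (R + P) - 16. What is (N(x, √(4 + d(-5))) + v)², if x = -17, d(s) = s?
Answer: (23 - I)²/25 ≈ 21.12 - 1.84*I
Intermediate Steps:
N(R, P) = 16/5 - P/5 - R/5 (N(R, P) = -((R + P) - 16)/5 = -((P + R) - 16)/5 = -(-16 + P + R)/5 = 16/5 - P/5 - R/5)
v = -2
(N(x, √(4 + d(-5))) + v)² = ((16/5 - √(4 - 5)/5 - ⅕*(-17)) - 2)² = ((16/5 - I/5 + 17/5) - 2)² = ((33/5 - I/5) - 2)² = (23/5 - I/5)²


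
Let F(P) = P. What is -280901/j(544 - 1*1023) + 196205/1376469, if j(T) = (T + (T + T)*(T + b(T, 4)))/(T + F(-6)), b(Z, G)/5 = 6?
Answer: 62536762844960/197139266649 ≈ 317.22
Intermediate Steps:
b(Z, G) = 30 (b(Z, G) = 5*6 = 30)
j(T) = (T + 2*T*(30 + T))/(-6 + T) (j(T) = (T + (T + T)*(T + 30))/(T - 6) = (T + (2*T)*(30 + T))/(-6 + T) = (T + 2*T*(30 + T))/(-6 + T))
-280901/j(544 - 1*1023) + 196205/1376469 = -280901*(-6 + (544 - 1*1023))/((61 + 2*(544 - 1*1023))*(544 - 1*1023)) + 196205/1376469 = -280901*(-6 + (544 - 1023))/((61 + 2*(544 - 1023))*(544 - 1023)) + 196205*(1/1376469) = -280901*(-(-6 - 479)/(479*(61 + 2*(-479)))) + 196205/1376469 = -280901*485/(479*(61 - 958)) + 196205/1376469 = -280901/((-479*(-1/485)*(-897))) + 196205/1376469 = -280901/(-429663/485) + 196205/1376469 = -280901*(-485/429663) + 196205/1376469 = 136236985/429663 + 196205/1376469 = 62536762844960/197139266649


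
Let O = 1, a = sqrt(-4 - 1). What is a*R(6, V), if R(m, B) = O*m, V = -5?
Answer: 6*I*sqrt(5) ≈ 13.416*I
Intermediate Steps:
a = I*sqrt(5) (a = sqrt(-5) = I*sqrt(5) ≈ 2.2361*I)
R(m, B) = m (R(m, B) = 1*m = m)
a*R(6, V) = (I*sqrt(5))*6 = 6*I*sqrt(5)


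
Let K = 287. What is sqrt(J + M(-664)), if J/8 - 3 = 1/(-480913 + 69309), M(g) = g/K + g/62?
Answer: sqrt(9200231006972551602)/915510197 ≈ 3.3131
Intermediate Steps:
M(g) = 349*g/17794 (M(g) = g/287 + g/62 = 349*g/17794)
J = 2469622/102901 (J = 24 + 8/(-480913 + 69309) = 24 + 8/(-411604) = 24 + 8*(-1/411604) = 24 - 2/102901 = 2469622/102901 ≈ 24.000)
sqrt(J + M(-664)) = sqrt(2469622/102901 + (349/17794)*(-664)) = sqrt(2469622/102901 - 115868/8897) = sqrt(10049293866/915510197) = sqrt(9200231006972551602)/915510197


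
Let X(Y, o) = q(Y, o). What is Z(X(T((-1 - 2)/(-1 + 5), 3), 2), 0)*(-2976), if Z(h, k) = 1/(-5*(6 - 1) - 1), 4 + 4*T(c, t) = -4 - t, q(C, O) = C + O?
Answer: 1488/13 ≈ 114.46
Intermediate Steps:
T(c, t) = -2 - t/4 (T(c, t) = -1 + (-4 - t)/4 = -1 + (-1 - t/4) = -2 - t/4)
X(Y, o) = Y + o
Z(h, k) = -1/26 (Z(h, k) = 1/(-5*5 - 1) = 1/(-25 - 1) = 1/(-26) = -1/26)
Z(X(T((-1 - 2)/(-1 + 5), 3), 2), 0)*(-2976) = -1/26*(-2976) = 1488/13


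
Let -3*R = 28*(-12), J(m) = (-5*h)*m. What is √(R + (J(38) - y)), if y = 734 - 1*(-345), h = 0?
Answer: I*√967 ≈ 31.097*I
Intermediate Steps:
J(m) = 0 (J(m) = (-5*0)*m = 0*m = 0)
R = 112 (R = -28*(-12)/3 = -⅓*(-336) = 112)
y = 1079 (y = 734 + 345 = 1079)
√(R + (J(38) - y)) = √(112 + (0 - 1*1079)) = √(112 + (0 - 1079)) = √(112 - 1079) = √(-967) = I*√967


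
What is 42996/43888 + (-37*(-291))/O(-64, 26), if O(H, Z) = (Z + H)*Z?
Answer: -1033803/104234 ≈ -9.9181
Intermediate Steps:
O(H, Z) = Z*(H + Z) (O(H, Z) = (H + Z)*Z = Z*(H + Z))
42996/43888 + (-37*(-291))/O(-64, 26) = 42996/43888 + (-37*(-291))/((26*(-64 + 26))) = 42996*(1/43888) + 10767/((26*(-38))) = 10749/10972 + 10767/(-988) = 10749/10972 + 10767*(-1/988) = 10749/10972 - 10767/988 = -1033803/104234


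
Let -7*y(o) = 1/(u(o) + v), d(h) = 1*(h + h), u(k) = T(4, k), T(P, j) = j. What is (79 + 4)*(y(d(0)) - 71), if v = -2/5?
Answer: -82087/14 ≈ -5863.4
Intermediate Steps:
u(k) = k
v = -2/5 (v = -2*1/5 = -2/5 ≈ -0.40000)
d(h) = 2*h (d(h) = 1*(2*h) = 2*h)
y(o) = -1/(7*(-2/5 + o)) (y(o) = -1/(7*(o - 2/5)) = -1/(7*(-2/5 + o)))
(79 + 4)*(y(d(0)) - 71) = (79 + 4)*(-5/(-14 + 35*(2*0)) - 71) = 83*(-5/(-14 + 35*0) - 71) = 83*(-5/(-14 + 0) - 71) = 83*(-5/(-14) - 71) = 83*(-5*(-1/14) - 71) = 83*(5/14 - 71) = 83*(-989/14) = -82087/14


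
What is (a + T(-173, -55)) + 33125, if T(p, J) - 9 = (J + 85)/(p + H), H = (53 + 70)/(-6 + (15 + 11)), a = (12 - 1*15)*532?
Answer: 105241706/3337 ≈ 31538.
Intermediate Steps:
a = -1596 (a = (12 - 15)*532 = -3*532 = -1596)
H = 123/20 (H = 123/(-6 + 26) = 123/20 ≈ 6.1500)
T(p, J) = 9 + (85 + J)/(123/20 + p) (T(p, J) = 9 + (J + 85)/(p + 123/20) = 9 + (85 + J)/(123/20 + p))
(a + T(-173, -55)) + 33125 = (-1596 + (2807 + 20*(-55) + 180*(-173))/(123 + 20*(-173))) + 33125 = (-1596 + (2807 - 1100 - 31140)/(123 - 3460)) + 33125 = (-1596 - 29433/(-3337)) + 33125 = (-1596 - 1/3337*(-29433)) + 33125 = (-1596 + 29433/3337) + 33125 = -5296419/3337 + 33125 = 105241706/3337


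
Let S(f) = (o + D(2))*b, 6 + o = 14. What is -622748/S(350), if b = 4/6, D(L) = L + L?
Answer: -155687/2 ≈ -77844.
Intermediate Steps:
D(L) = 2*L
o = 8 (o = -6 + 14 = 8)
b = ⅔ (b = 4*(⅙) = ⅔ ≈ 0.66667)
S(f) = 8 (S(f) = (8 + 2*2)*(⅔) = (8 + 4)*(⅔) = 12*(⅔) = 8)
-622748/S(350) = -622748/8 = -622748*⅛ = -155687/2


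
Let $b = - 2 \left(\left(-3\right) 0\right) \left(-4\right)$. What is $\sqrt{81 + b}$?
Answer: $9$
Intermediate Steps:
$b = 0$ ($b = \left(-2\right) 0 \left(-4\right) = 0 \left(-4\right) = 0$)
$\sqrt{81 + b} = \sqrt{81 + 0} = \sqrt{81} = 9$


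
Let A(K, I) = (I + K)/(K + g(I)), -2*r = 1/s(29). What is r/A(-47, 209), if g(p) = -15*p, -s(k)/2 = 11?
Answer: -1591/3564 ≈ -0.44641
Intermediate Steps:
s(k) = -22 (s(k) = -2*11 = -22)
r = 1/44 (r = -½/(-22) = -½*(-1/22) = 1/44 ≈ 0.022727)
A(K, I) = (I + K)/(K - 15*I)
r/A(-47, 209) = 1/(44*(((-1*209 - 1*(-47))/(-1*(-47) + 15*209)))) = 1/(44*(((-209 + 47)/(47 + 3135)))) = 1/(44*((-162/3182))) = 1/(44*(((1/3182)*(-162)))) = 1/(44*(-81/1591)) = (1/44)*(-1591/81) = -1591/3564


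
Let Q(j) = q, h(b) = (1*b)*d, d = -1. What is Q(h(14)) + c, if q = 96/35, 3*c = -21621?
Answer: -252149/35 ≈ -7204.3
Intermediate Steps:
c = -7207 (c = (⅓)*(-21621) = -7207)
h(b) = -b (h(b) = (1*b)*(-1) = b*(-1) = -b)
q = 96/35 (q = 96*(1/35) = 96/35 ≈ 2.7429)
Q(j) = 96/35
Q(h(14)) + c = 96/35 - 7207 = -252149/35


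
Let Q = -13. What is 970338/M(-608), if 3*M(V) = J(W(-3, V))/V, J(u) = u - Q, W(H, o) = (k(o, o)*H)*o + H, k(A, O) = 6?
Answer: -884948256/5477 ≈ -1.6158e+5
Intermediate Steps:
W(H, o) = H + 6*H*o (W(H, o) = (6*H)*o + H = 6*H*o + H = H + 6*H*o)
J(u) = 13 + u (J(u) = u - 1*(-13) = u + 13 = 13 + u)
M(V) = (10 - 18*V)/(3*V) (M(V) = ((13 - 3*(1 + 6*V))/V)/3 = ((13 + (-3 - 18*V))/V)/3 = ((10 - 18*V)/V)/3 = (10 - 18*V)/(3*V))
970338/M(-608) = 970338/(-6 + (10/3)/(-608)) = 970338/(-6 + (10/3)*(-1/608)) = 970338/(-6 - 5/912) = 970338/(-5477/912) = 970338*(-912/5477) = -884948256/5477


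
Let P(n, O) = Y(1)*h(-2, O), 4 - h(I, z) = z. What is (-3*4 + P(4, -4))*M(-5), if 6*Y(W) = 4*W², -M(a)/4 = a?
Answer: -400/3 ≈ -133.33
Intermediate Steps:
h(I, z) = 4 - z
M(a) = -4*a
Y(W) = 2*W²/3 (Y(W) = (4*W²)/6 = 2*W²/3)
P(n, O) = 8/3 - 2*O/3 (P(n, O) = ((⅔)*1²)*(4 - O) = ((⅔)*1)*(4 - O) = 2*(4 - O)/3 = 8/3 - 2*O/3)
(-3*4 + P(4, -4))*M(-5) = (-3*4 + (8/3 - ⅔*(-4)))*(-4*(-5)) = (-12 + (8/3 + 8/3))*20 = (-12 + 16/3)*20 = -20/3*20 = -400/3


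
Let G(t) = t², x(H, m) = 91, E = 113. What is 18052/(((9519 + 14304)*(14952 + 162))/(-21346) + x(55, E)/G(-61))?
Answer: -179230333529/167473047022 ≈ -1.0702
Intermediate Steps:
18052/(((9519 + 14304)*(14952 + 162))/(-21346) + x(55, E)/G(-61)) = 18052/(((9519 + 14304)*(14952 + 162))/(-21346) + 91/((-61)²)) = 18052/((23823*15114)*(-1/21346) + 91/3721) = 18052/(360060822*(-1/21346) + 91*(1/3721)) = 18052/(-180030411/10673 + 91/3721) = 18052/(-669892188088/39714233) = 18052*(-39714233/669892188088) = -179230333529/167473047022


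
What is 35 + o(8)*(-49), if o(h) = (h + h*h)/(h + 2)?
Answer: -1589/5 ≈ -317.80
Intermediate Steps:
o(h) = (h + h²)/(2 + h)
35 + o(8)*(-49) = 35 + (8*(1 + 8)/(2 + 8))*(-49) = 35 + (8*9/10)*(-49) = 35 + (8*(⅒)*9)*(-49) = 35 + (36/5)*(-49) = 35 - 1764/5 = -1589/5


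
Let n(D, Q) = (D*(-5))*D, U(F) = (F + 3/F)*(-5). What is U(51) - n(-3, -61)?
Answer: -3575/17 ≈ -210.29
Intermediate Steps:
U(F) = -15/F - 5*F
n(D, Q) = -5*D**2 (n(D, Q) = (-5*D)*D = -5*D**2)
U(51) - n(-3, -61) = (-15/51 - 5*51) - (-5)*(-3)**2 = (-15*1/51 - 255) - (-5)*9 = (-5/17 - 255) - 1*(-45) = -4340/17 + 45 = -3575/17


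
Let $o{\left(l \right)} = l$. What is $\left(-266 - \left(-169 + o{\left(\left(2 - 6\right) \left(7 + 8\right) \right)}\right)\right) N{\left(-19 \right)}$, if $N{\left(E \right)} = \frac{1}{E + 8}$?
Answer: $\frac{37}{11} \approx 3.3636$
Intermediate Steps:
$N{\left(E \right)} = \frac{1}{8 + E}$
$\left(-266 - \left(-169 + o{\left(\left(2 - 6\right) \left(7 + 8\right) \right)}\right)\right) N{\left(-19 \right)} = \frac{-266 + \left(169 - \left(2 - 6\right) \left(7 + 8\right)\right)}{8 - 19} = \frac{-266 + \left(169 - \left(-4\right) 15\right)}{-11} = \left(-266 + \left(169 - -60\right)\right) \left(- \frac{1}{11}\right) = \left(-266 + \left(169 + 60\right)\right) \left(- \frac{1}{11}\right) = \left(-266 + 229\right) \left(- \frac{1}{11}\right) = \left(-37\right) \left(- \frac{1}{11}\right) = \frac{37}{11}$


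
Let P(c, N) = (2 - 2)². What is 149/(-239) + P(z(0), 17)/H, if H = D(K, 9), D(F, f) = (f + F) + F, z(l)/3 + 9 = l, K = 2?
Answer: -149/239 ≈ -0.62343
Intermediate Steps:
z(l) = -27 + 3*l
P(c, N) = 0 (P(c, N) = 0² = 0)
D(F, f) = f + 2*F (D(F, f) = (F + f) + F = f + 2*F)
H = 13 (H = 9 + 2*2 = 9 + 4 = 13)
149/(-239) + P(z(0), 17)/H = 149/(-239) + 0/13 = 149*(-1/239) + 0*(1/13) = -149/239 + 0 = -149/239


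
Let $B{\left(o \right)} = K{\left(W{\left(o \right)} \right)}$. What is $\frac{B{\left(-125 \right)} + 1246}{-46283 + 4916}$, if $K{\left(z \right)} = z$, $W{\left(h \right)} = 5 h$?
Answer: $- \frac{207}{13789} \approx -0.015012$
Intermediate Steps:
$B{\left(o \right)} = 5 o$
$\frac{B{\left(-125 \right)} + 1246}{-46283 + 4916} = \frac{5 \left(-125\right) + 1246}{-46283 + 4916} = \frac{-625 + 1246}{-41367} = 621 \left(- \frac{1}{41367}\right) = - \frac{207}{13789}$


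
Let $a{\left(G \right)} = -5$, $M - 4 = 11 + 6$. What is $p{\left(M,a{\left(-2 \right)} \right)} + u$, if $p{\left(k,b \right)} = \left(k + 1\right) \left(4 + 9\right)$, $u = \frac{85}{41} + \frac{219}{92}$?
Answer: $\frac{1095591}{3772} \approx 290.45$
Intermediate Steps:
$M = 21$ ($M = 4 + \left(11 + 6\right) = 4 + 17 = 21$)
$u = \frac{16799}{3772}$ ($u = 85 \cdot \frac{1}{41} + 219 \cdot \frac{1}{92} = \frac{85}{41} + \frac{219}{92} = \frac{16799}{3772} \approx 4.4536$)
$p{\left(k,b \right)} = 13 + 13 k$ ($p{\left(k,b \right)} = \left(1 + k\right) 13 = 13 + 13 k$)
$p{\left(M,a{\left(-2 \right)} \right)} + u = \left(13 + 13 \cdot 21\right) + \frac{16799}{3772} = \left(13 + 273\right) + \frac{16799}{3772} = 286 + \frac{16799}{3772} = \frac{1095591}{3772}$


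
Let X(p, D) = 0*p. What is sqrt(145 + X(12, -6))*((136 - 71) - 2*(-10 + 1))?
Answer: 83*sqrt(145) ≈ 999.45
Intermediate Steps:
X(p, D) = 0
sqrt(145 + X(12, -6))*((136 - 71) - 2*(-10 + 1)) = sqrt(145 + 0)*((136 - 71) - 2*(-10 + 1)) = sqrt(145)*(65 - 2*(-9)) = sqrt(145)*(65 + 18) = sqrt(145)*83 = 83*sqrt(145)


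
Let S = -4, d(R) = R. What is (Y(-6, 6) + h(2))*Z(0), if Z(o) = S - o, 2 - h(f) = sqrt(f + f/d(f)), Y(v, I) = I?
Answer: -32 + 4*sqrt(3) ≈ -25.072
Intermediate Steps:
h(f) = 2 - sqrt(1 + f) (h(f) = 2 - sqrt(f + f/f) = 2 - sqrt(f + 1) = 2 - sqrt(1 + f))
Z(o) = -4 - o
(Y(-6, 6) + h(2))*Z(0) = (6 + (2 - sqrt(1 + 2)))*(-4 - 1*0) = (6 + (2 - sqrt(3)))*(-4 + 0) = (8 - sqrt(3))*(-4) = -32 + 4*sqrt(3)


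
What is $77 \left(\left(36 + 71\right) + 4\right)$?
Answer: $8547$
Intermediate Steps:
$77 \left(\left(36 + 71\right) + 4\right) = 77 \left(107 + 4\right) = 77 \cdot 111 = 8547$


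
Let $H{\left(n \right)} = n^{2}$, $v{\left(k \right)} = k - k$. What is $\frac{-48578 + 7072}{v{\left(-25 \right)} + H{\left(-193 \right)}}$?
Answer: $- \frac{41506}{37249} \approx -1.1143$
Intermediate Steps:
$v{\left(k \right)} = 0$
$\frac{-48578 + 7072}{v{\left(-25 \right)} + H{\left(-193 \right)}} = \frac{-48578 + 7072}{0 + \left(-193\right)^{2}} = - \frac{41506}{0 + 37249} = - \frac{41506}{37249}$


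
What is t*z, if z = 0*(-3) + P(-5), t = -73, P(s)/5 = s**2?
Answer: -9125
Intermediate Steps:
P(s) = 5*s**2
z = 125 (z = 0*(-3) + 5*(-5)**2 = 0 + 5*25 = 0 + 125 = 125)
t*z = -73*125 = -9125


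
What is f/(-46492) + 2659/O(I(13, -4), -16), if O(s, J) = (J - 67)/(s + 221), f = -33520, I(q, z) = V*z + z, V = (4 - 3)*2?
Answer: -6458565873/964709 ≈ -6694.8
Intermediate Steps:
V = 2 (V = 1*2 = 2)
I(q, z) = 3*z (I(q, z) = 2*z + z = 3*z)
O(s, J) = (-67 + J)/(221 + s)
f/(-46492) + 2659/O(I(13, -4), -16) = -33520/(-46492) + 2659/(((-67 - 16)/(221 + 3*(-4)))) = -33520*(-1/46492) + 2659/((-83/(221 - 12))) = 8380/11623 + 2659/((-83/209)) = 8380/11623 + 2659/(((1/209)*(-83))) = 8380/11623 + 2659/(-83/209) = 8380/11623 + 2659*(-209/83) = 8380/11623 - 555731/83 = -6458565873/964709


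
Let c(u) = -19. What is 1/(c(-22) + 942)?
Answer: 1/923 ≈ 0.0010834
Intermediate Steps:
1/(c(-22) + 942) = 1/(-19 + 942) = 1/923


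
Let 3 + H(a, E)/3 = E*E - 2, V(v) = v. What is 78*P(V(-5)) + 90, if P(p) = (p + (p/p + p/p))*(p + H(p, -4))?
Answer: -6462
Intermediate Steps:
H(a, E) = -15 + 3*E**2 (H(a, E) = -9 + 3*(E*E - 2) = -9 + 3*(E**2 - 2) = -9 + 3*(-2 + E**2) = -9 + (-6 + 3*E**2) = -15 + 3*E**2)
P(p) = (2 + p)*(33 + p) (P(p) = (p + (p/p + p/p))*(p + (-15 + 3*(-4)**2)) = (p + (1 + 1))*(p + (-15 + 3*16)) = (p + 2)*(p + (-15 + 48)) = (2 + p)*(p + 33) = (2 + p)*(33 + p))
78*P(V(-5)) + 90 = 78*(66 + (-5)**2 + 35*(-5)) + 90 = 78*(66 + 25 - 175) + 90 = 78*(-84) + 90 = -6552 + 90 = -6462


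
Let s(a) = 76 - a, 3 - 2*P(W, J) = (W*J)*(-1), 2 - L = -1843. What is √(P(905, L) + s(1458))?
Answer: √833482 ≈ 912.95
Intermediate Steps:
L = 1845 (L = 2 - 1*(-1843) = 2 + 1843 = 1845)
P(W, J) = 3/2 + J*W/2 (P(W, J) = 3/2 - W*J*(-1)/2 = 3/2 - J*W*(-1)/2 = 3/2 - (-1)*J*W/2 = 3/2 + J*W/2)
√(P(905, L) + s(1458)) = √((3/2 + (½)*1845*905) + (76 - 1*1458)) = √((3/2 + 1669725/2) + (76 - 1458)) = √(834864 - 1382) = √833482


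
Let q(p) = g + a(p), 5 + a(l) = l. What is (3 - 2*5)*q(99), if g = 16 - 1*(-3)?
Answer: -791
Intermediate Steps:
g = 19 (g = 16 + 3 = 19)
a(l) = -5 + l
q(p) = 14 + p (q(p) = 19 + (-5 + p) = 14 + p)
(3 - 2*5)*q(99) = (3 - 2*5)*(14 + 99) = (3 - 10)*113 = -7*113 = -791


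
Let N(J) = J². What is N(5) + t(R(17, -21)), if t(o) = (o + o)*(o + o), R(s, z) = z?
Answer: 1789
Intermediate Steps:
t(o) = 4*o² (t(o) = (2*o)*(2*o) = 4*o²)
N(5) + t(R(17, -21)) = 5² + 4*(-21)² = 25 + 4*441 = 25 + 1764 = 1789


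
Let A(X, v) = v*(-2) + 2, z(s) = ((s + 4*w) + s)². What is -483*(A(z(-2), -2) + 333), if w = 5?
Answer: -163737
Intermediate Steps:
z(s) = (20 + 2*s)² (z(s) = ((s + 4*5) + s)² = ((s + 20) + s)² = ((20 + s) + s)² = (20 + 2*s)²)
A(X, v) = 2 - 2*v (A(X, v) = -2*v + 2 = 2 - 2*v)
-483*(A(z(-2), -2) + 333) = -483*((2 - 2*(-2)) + 333) = -483*((2 + 4) + 333) = -483*(6 + 333) = -483*339 = -163737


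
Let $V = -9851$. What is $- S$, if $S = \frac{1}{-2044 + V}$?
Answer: $\frac{1}{11895} \approx 8.4069 \cdot 10^{-5}$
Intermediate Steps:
$S = - \frac{1}{11895}$ ($S = \frac{1}{-2044 - 9851} = \frac{1}{-11895} = - \frac{1}{11895} \approx -8.4069 \cdot 10^{-5}$)
$- S = \left(-1\right) \left(- \frac{1}{11895}\right) = \frac{1}{11895}$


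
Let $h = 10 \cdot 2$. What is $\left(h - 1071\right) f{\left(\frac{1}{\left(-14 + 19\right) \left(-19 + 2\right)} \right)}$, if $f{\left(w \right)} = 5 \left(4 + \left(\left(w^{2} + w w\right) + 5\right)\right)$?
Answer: $- \frac{68343377}{1445} \approx -47296.0$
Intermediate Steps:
$h = 20$
$f{\left(w \right)} = 45 + 10 w^{2}$ ($f{\left(w \right)} = 5 \left(4 + \left(\left(w^{2} + w^{2}\right) + 5\right)\right) = 5 \left(4 + \left(2 w^{2} + 5\right)\right) = 5 \left(4 + \left(5 + 2 w^{2}\right)\right) = 5 \left(9 + 2 w^{2}\right) = 45 + 10 w^{2}$)
$\left(h - 1071\right) f{\left(\frac{1}{\left(-14 + 19\right) \left(-19 + 2\right)} \right)} = \left(20 - 1071\right) \left(45 + 10 \left(\frac{1}{\left(-14 + 19\right) \left(-19 + 2\right)}\right)^{2}\right) = - 1051 \left(45 + 10 \left(\frac{1}{5 \left(-17\right)}\right)^{2}\right) = - 1051 \left(45 + 10 \left(\frac{1}{-85}\right)^{2}\right) = - 1051 \left(45 + 10 \left(- \frac{1}{85}\right)^{2}\right) = - 1051 \left(45 + 10 \cdot \frac{1}{7225}\right) = - 1051 \left(45 + \frac{2}{1445}\right) = \left(-1051\right) \frac{65027}{1445} = - \frac{68343377}{1445}$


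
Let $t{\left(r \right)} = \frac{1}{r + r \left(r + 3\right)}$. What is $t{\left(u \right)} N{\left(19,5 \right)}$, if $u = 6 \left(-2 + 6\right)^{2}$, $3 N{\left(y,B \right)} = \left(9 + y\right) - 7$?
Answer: $\frac{7}{9600} \approx 0.00072917$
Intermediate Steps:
$N{\left(y,B \right)} = \frac{2}{3} + \frac{y}{3}$ ($N{\left(y,B \right)} = \frac{\left(9 + y\right) - 7}{3} = \frac{2 + y}{3} = \frac{2}{3} + \frac{y}{3}$)
$u = 96$ ($u = 6 \cdot 4^{2} = 6 \cdot 16 = 96$)
$t{\left(r \right)} = \frac{1}{r + r \left(3 + r\right)}$
$t{\left(u \right)} N{\left(19,5 \right)} = \frac{1}{96 \left(4 + 96\right)} \left(\frac{2}{3} + \frac{1}{3} \cdot 19\right) = \frac{1}{96 \cdot 100} \left(\frac{2}{3} + \frac{19}{3}\right) = \frac{1}{96} \cdot \frac{1}{100} \cdot 7 = \frac{1}{9600} \cdot 7 = \frac{7}{9600}$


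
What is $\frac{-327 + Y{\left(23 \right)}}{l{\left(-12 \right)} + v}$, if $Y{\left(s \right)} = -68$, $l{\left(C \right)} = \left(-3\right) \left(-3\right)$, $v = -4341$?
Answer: $\frac{395}{4332} \approx 0.091182$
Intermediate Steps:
$l{\left(C \right)} = 9$
$\frac{-327 + Y{\left(23 \right)}}{l{\left(-12 \right)} + v} = \frac{-327 - 68}{9 - 4341} = - \frac{395}{-4332} = \left(-395\right) \left(- \frac{1}{4332}\right) = \frac{395}{4332}$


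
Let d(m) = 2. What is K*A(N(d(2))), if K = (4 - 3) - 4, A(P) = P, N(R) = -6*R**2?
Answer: 72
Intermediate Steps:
K = -3 (K = 1 - 4 = -3)
K*A(N(d(2))) = -(-18)*2**2 = -(-18)*4 = -3*(-24) = 72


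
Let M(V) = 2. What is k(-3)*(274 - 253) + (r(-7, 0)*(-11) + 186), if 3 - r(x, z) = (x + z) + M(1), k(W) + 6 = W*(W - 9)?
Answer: 728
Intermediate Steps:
k(W) = -6 + W*(-9 + W) (k(W) = -6 + W*(W - 9) = -6 + W*(-9 + W))
r(x, z) = 1 - x - z (r(x, z) = 3 - ((x + z) + 2) = 3 - (2 + x + z) = 3 + (-2 - x - z) = 1 - x - z)
k(-3)*(274 - 253) + (r(-7, 0)*(-11) + 186) = (-6 + (-3)² - 9*(-3))*(274 - 253) + ((1 - 1*(-7) - 1*0)*(-11) + 186) = (-6 + 9 + 27)*21 + ((1 + 7 + 0)*(-11) + 186) = 30*21 + (8*(-11) + 186) = 630 + (-88 + 186) = 630 + 98 = 728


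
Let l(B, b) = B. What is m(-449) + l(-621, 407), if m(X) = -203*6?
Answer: -1839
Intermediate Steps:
m(X) = -1218
m(-449) + l(-621, 407) = -1218 - 621 = -1839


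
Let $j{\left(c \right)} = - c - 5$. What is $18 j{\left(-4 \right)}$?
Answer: $-18$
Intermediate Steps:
$j{\left(c \right)} = -5 - c$
$18 j{\left(-4 \right)} = 18 \left(-5 - -4\right) = 18 \left(-5 + 4\right) = 18 \left(-1\right) = -18$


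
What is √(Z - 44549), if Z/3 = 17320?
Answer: √7411 ≈ 86.087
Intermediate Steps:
Z = 51960 (Z = 3*17320 = 51960)
√(Z - 44549) = √(51960 - 44549) = √7411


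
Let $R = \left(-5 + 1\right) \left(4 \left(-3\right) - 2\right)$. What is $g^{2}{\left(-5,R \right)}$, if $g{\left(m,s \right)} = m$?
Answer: $25$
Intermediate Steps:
$R = 56$ ($R = - 4 \left(-12 - 2\right) = \left(-4\right) \left(-14\right) = 56$)
$g^{2}{\left(-5,R \right)} = \left(-5\right)^{2} = 25$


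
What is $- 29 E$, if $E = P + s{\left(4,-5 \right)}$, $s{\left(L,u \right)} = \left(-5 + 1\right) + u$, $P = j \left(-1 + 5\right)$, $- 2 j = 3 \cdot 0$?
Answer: $261$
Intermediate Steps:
$j = 0$ ($j = - \frac{3 \cdot 0}{2} = \left(- \frac{1}{2}\right) 0 = 0$)
$P = 0$ ($P = 0 \left(-1 + 5\right) = 0 \cdot 4 = 0$)
$s{\left(L,u \right)} = -4 + u$
$E = -9$ ($E = 0 - 9 = -9$)
$- 29 E = \left(-29\right) \left(-9\right) = 261$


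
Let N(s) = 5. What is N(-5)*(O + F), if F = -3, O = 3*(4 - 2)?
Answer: 15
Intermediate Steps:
O = 6 (O = 3*2 = 6)
N(-5)*(O + F) = 5*(6 - 3) = 5*3 = 15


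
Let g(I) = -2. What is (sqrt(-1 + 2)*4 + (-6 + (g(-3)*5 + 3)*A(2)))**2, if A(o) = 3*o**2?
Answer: 7396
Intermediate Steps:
(sqrt(-1 + 2)*4 + (-6 + (g(-3)*5 + 3)*A(2)))**2 = (sqrt(-1 + 2)*4 + (-6 + (-2*5 + 3)*(3*2**2)))**2 = (sqrt(1)*4 + (-6 + (-10 + 3)*(3*4)))**2 = (1*4 + (-6 - 7*12))**2 = (4 + (-6 - 84))**2 = (4 - 90)**2 = (-86)**2 = 7396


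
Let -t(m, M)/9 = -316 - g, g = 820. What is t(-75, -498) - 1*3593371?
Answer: -3583147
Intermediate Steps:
t(m, M) = 10224 (t(m, M) = -9*(-316 - 1*820) = -9*(-316 - 820) = -9*(-1136) = 10224)
t(-75, -498) - 1*3593371 = 10224 - 1*3593371 = 10224 - 3593371 = -3583147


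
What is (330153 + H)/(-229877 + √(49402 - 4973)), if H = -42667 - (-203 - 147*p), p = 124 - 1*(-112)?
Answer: -74107977137/52843390700 - 322381*√44429/52843390700 ≈ -1.4037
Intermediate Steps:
p = 236 (p = 124 + 112 = 236)
H = -7772 (H = -42667 - (-203 - 147*236) = -42667 - (-203 - 34692) = -42667 - 1*(-34895) = -42667 + 34895 = -7772)
(330153 + H)/(-229877 + √(49402 - 4973)) = (330153 - 7772)/(-229877 + √(49402 - 4973)) = 322381/(-229877 + √44429)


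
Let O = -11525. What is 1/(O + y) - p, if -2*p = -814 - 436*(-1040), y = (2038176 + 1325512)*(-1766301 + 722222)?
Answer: 794801301594858500/3511956014877 ≈ 2.2631e+5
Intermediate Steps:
y = -3511956003352 (y = 3363688*(-1044079) = -3511956003352)
p = -226313 (p = -(-814 - 436*(-1040))/2 = -(-814 + 453440)/2 = -½*452626 = -226313)
1/(O + y) - p = 1/(-11525 - 3511956003352) - 1*(-226313) = 1/(-3511956014877) + 226313 = -1/3511956014877 + 226313 = 794801301594858500/3511956014877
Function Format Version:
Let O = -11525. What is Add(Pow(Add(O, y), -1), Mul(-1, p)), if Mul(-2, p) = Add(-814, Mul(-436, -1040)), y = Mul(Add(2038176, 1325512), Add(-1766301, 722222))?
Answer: Rational(794801301594858500, 3511956014877) ≈ 2.2631e+5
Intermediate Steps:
y = -3511956003352 (y = Mul(3363688, -1044079) = -3511956003352)
p = -226313 (p = Mul(Rational(-1, 2), Add(-814, Mul(-436, -1040))) = Mul(Rational(-1, 2), Add(-814, 453440)) = Mul(Rational(-1, 2), 452626) = -226313)
Add(Pow(Add(O, y), -1), Mul(-1, p)) = Add(Pow(Add(-11525, -3511956003352), -1), Mul(-1, -226313)) = Add(Pow(-3511956014877, -1), 226313) = Add(Rational(-1, 3511956014877), 226313) = Rational(794801301594858500, 3511956014877)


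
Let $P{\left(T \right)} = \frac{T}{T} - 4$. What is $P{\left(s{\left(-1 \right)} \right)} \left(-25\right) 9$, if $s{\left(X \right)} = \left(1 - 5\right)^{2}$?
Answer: $675$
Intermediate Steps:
$s{\left(X \right)} = 16$ ($s{\left(X \right)} = \left(-4\right)^{2} = 16$)
$P{\left(T \right)} = -3$ ($P{\left(T \right)} = 1 - 4 = -3$)
$P{\left(s{\left(-1 \right)} \right)} \left(-25\right) 9 = \left(-3\right) \left(-25\right) 9 = 75 \cdot 9 = 675$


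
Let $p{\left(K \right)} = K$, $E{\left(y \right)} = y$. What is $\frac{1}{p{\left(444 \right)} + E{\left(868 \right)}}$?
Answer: $\frac{1}{1312} \approx 0.0007622$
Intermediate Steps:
$\frac{1}{p{\left(444 \right)} + E{\left(868 \right)}} = \frac{1}{444 + 868} = \frac{1}{1312}$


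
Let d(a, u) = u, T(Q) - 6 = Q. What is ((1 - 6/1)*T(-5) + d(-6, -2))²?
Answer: 49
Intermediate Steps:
T(Q) = 6 + Q
((1 - 6/1)*T(-5) + d(-6, -2))² = ((1 - 6/1)*(6 - 5) - 2)² = ((1 - 6*1)*1 - 2)² = ((1 - 6)*1 - 2)² = (-5*1 - 2)² = (-5 - 2)² = (-7)² = 49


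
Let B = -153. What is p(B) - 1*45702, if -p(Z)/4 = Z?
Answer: -45090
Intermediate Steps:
p(Z) = -4*Z
p(B) - 1*45702 = -4*(-153) - 1*45702 = 612 - 45702 = -45090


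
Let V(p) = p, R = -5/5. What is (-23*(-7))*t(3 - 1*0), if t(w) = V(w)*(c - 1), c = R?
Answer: -966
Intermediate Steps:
R = -1 (R = -5*⅕ = -1)
c = -1
t(w) = -2*w (t(w) = w*(-1 - 1) = w*(-2) = -2*w)
(-23*(-7))*t(3 - 1*0) = (-23*(-7))*(-2*(3 - 1*0)) = 161*(-2*(3 + 0)) = 161*(-2*3) = 161*(-6) = -966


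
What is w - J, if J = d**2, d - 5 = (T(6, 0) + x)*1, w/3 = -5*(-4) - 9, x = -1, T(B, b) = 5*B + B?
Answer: -1567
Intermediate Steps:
T(B, b) = 6*B
w = 33 (w = 3*(-5*(-4) - 9) = 3*(20 - 9) = 3*11 = 33)
d = 40 (d = 5 + (6*6 - 1)*1 = 5 + (36 - 1)*1 = 5 + 35*1 = 5 + 35 = 40)
J = 1600 (J = 40**2 = 1600)
w - J = 33 - 1*1600 = 33 - 1600 = -1567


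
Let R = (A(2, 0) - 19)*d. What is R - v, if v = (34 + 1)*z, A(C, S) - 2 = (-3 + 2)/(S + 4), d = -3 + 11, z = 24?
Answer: -978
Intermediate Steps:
d = 8
A(C, S) = 2 - 1/(4 + S) (A(C, S) = 2 + (-3 + 2)/(S + 4) = 2 - 1/(4 + S))
v = 840 (v = (34 + 1)*24 = 35*24 = 840)
R = -138 (R = ((7 + 2*0)/(4 + 0) - 19)*8 = ((7 + 0)/4 - 19)*8 = ((1/4)*7 - 19)*8 = (7/4 - 19)*8 = -69/4*8 = -138)
R - v = -138 - 1*840 = -138 - 840 = -978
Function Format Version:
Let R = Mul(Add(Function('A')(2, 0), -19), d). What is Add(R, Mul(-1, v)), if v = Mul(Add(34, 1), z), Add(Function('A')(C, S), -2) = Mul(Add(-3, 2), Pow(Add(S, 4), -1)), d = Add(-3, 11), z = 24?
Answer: -978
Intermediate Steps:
d = 8
Function('A')(C, S) = Add(2, Mul(-1, Pow(Add(4, S), -1))) (Function('A')(C, S) = Add(2, Mul(Add(-3, 2), Pow(Add(S, 4), -1))) = Add(2, Mul(-1, Pow(Add(4, S), -1))))
v = 840 (v = Mul(Add(34, 1), 24) = Mul(35, 24) = 840)
R = -138 (R = Mul(Add(Mul(Pow(Add(4, 0), -1), Add(7, Mul(2, 0))), -19), 8) = Mul(Add(Mul(Pow(4, -1), Add(7, 0)), -19), 8) = Mul(Add(Mul(Rational(1, 4), 7), -19), 8) = Mul(Add(Rational(7, 4), -19), 8) = Mul(Rational(-69, 4), 8) = -138)
Add(R, Mul(-1, v)) = Add(-138, Mul(-1, 840)) = Add(-138, -840) = -978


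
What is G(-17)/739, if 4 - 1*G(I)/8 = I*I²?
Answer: 39336/739 ≈ 53.229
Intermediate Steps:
G(I) = 32 - 8*I³ (G(I) = 32 - 8*I*I² = 32 - 8*I³)
G(-17)/739 = (32 - 8*(-17)³)/739 = (32 - 8*(-4913))*(1/739) = (32 + 39304)*(1/739) = 39336*(1/739) = 39336/739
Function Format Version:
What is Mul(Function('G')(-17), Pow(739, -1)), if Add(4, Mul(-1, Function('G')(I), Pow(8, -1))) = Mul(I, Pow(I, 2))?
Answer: Rational(39336, 739) ≈ 53.229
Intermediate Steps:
Function('G')(I) = Add(32, Mul(-8, Pow(I, 3))) (Function('G')(I) = Add(32, Mul(-8, Mul(I, Pow(I, 2)))) = Add(32, Mul(-8, Pow(I, 3))))
Mul(Function('G')(-17), Pow(739, -1)) = Mul(Add(32, Mul(-8, Pow(-17, 3))), Pow(739, -1)) = Mul(Add(32, Mul(-8, -4913)), Rational(1, 739)) = Mul(Add(32, 39304), Rational(1, 739)) = Mul(39336, Rational(1, 739)) = Rational(39336, 739)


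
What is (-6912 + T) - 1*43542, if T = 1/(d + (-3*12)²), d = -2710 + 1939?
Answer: -26488349/525 ≈ -50454.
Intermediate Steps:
d = -771
T = 1/525 (T = 1/(-771 + (-3*12)²) = 1/(-771 + (-1*36)²) = 1/(-771 + (-36)²) = 1/(-771 + 1296) = 1/525 ≈ 0.0019048)
(-6912 + T) - 1*43542 = (-6912 + 1/525) - 1*43542 = -3628799/525 - 43542 = -26488349/525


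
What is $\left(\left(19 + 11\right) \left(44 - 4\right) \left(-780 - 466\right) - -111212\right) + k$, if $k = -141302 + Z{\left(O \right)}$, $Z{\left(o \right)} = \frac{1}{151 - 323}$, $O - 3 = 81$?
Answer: $- \frac{262349881}{172} \approx -1.5253 \cdot 10^{6}$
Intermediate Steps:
$O = 84$ ($O = 3 + 81 = 84$)
$Z{\left(o \right)} = - \frac{1}{172}$ ($Z{\left(o \right)} = \frac{1}{-172} = - \frac{1}{172}$)
$k = - \frac{24303945}{172}$ ($k = -141302 - \frac{1}{172} = - \frac{24303945}{172} \approx -1.413 \cdot 10^{5}$)
$\left(\left(19 + 11\right) \left(44 - 4\right) \left(-780 - 466\right) - -111212\right) + k = \left(\left(19 + 11\right) \left(44 - 4\right) \left(-780 - 466\right) - -111212\right) - \frac{24303945}{172} = \left(30 \cdot 40 \left(-780 - 466\right) + 111212\right) - \frac{24303945}{172} = \left(1200 \left(-1246\right) + 111212\right) - \frac{24303945}{172} = \left(-1495200 + 111212\right) - \frac{24303945}{172} = -1383988 - \frac{24303945}{172} = - \frac{262349881}{172}$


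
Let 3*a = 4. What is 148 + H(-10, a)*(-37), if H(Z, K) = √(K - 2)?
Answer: 148 - 37*I*√6/3 ≈ 148.0 - 30.21*I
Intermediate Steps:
a = 4/3 (a = (⅓)*4 = 4/3 ≈ 1.3333)
H(Z, K) = √(-2 + K)
148 + H(-10, a)*(-37) = 148 + √(-2 + 4/3)*(-37) = 148 + √(-⅔)*(-37) = 148 + (I*√6/3)*(-37) = 148 - 37*I*√6/3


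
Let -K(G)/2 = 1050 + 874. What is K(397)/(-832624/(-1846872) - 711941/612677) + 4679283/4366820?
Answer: 2377194640861196866659/439266242647978660 ≈ 5411.7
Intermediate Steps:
K(G) = -3848 (K(G) = -2*(1050 + 874) = -2*1924 = -3848)
K(397)/(-832624/(-1846872) - 711941/612677) + 4679283/4366820 = -3848/(-832624/(-1846872) - 711941/612677) + 4679283/4366820 = -3848/(-832624*(-1/1846872) - 711941*1/612677) + 4679283*(1/4366820) = -3848/(104078/230859 - 711941/612677) + 4679283/4366820 = -3848/(-100591790513/141441999543) + 4679283/4366820 = -3848*(-141441999543/100591790513) + 4679283/4366820 = 544268814241464/100591790513 + 4679283/4366820 = 2377194640861196866659/439266242647978660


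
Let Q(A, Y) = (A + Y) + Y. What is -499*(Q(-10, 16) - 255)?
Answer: 116267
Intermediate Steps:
Q(A, Y) = A + 2*Y
-499*(Q(-10, 16) - 255) = -499*((-10 + 2*16) - 255) = -499*((-10 + 32) - 255) = -499*(22 - 255) = -499*(-233) = 116267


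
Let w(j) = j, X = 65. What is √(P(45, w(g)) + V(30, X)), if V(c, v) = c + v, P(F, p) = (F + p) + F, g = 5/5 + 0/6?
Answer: √186 ≈ 13.638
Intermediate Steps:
g = 1 (g = 5*(⅕) + 0*(⅙) = 1 + 0 = 1)
P(F, p) = p + 2*F
√(P(45, w(g)) + V(30, X)) = √((1 + 2*45) + (30 + 65)) = √((1 + 90) + 95) = √(91 + 95) = √186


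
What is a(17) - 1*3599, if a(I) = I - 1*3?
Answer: -3585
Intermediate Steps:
a(I) = -3 + I (a(I) = I - 3 = -3 + I)
a(17) - 1*3599 = (-3 + 17) - 1*3599 = 14 - 3599 = -3585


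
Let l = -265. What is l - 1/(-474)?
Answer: -125609/474 ≈ -265.00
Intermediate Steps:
l - 1/(-474) = -265 - 1/(-474) = -265 - 1*(-1/474) = -265 + 1/474 = -125609/474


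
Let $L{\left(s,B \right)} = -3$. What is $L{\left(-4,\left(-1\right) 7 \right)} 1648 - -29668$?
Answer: $24724$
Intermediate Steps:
$L{\left(-4,\left(-1\right) 7 \right)} 1648 - -29668 = \left(-3\right) 1648 - -29668 = -4944 + 29668 = 24724$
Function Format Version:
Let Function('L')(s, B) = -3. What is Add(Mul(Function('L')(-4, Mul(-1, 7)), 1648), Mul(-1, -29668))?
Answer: 24724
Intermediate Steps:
Add(Mul(Function('L')(-4, Mul(-1, 7)), 1648), Mul(-1, -29668)) = Add(Mul(-3, 1648), Mul(-1, -29668)) = Add(-4944, 29668) = 24724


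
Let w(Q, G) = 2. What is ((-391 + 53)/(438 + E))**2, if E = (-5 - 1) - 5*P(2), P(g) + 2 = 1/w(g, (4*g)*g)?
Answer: 456976/772641 ≈ 0.59145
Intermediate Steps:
P(g) = -3/2 (P(g) = -2 + 1/2 = -3/2)
E = 3/2 (E = (-5 - 1) - 5*(-3/2) = -6 + 15/2 = 3/2 ≈ 1.5000)
((-391 + 53)/(438 + E))**2 = ((-391 + 53)/(438 + 3/2))**2 = (-338/879/2)**2 = (-338*2/879)**2 = (-676/879)**2 = 456976/772641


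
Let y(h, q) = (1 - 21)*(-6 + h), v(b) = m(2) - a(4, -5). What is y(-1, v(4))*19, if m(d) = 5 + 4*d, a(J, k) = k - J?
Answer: 2660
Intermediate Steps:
v(b) = 22 (v(b) = (5 + 4*2) - (-5 - 1*4) = (5 + 8) - (-5 - 4) = 13 - 1*(-9) = 13 + 9 = 22)
y(h, q) = 120 - 20*h (y(h, q) = -20*(-6 + h) = 120 - 20*h)
y(-1, v(4))*19 = (120 - 20*(-1))*19 = (120 + 20)*19 = 140*19 = 2660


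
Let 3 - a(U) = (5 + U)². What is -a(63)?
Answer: 4621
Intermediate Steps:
a(U) = 3 - (5 + U)²
-a(63) = -(3 - (5 + 63)²) = -(3 - 1*68²) = -(3 - 1*4624) = -(3 - 4624) = -1*(-4621) = 4621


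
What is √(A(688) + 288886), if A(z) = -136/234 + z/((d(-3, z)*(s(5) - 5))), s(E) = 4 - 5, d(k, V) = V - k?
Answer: √209802510739354/26949 ≈ 537.48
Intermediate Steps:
s(E) = -1
A(z) = -68/117 + z/(-18 - 6*z) (A(z) = -136/234 + z/(((z - 1*(-3))*(-1 - 5))) = -136*1/234 + z/(((z + 3)*(-6))) = -68/117 + z/(((3 + z)*(-6))) = -68/117 + z/(-18 - 6*z))
√(A(688) + 288886) = √((-408 - 175*688)/(234*(3 + 688)) + 288886) = √((1/234)*(-408 - 120400)/691 + 288886) = √((1/234)*(1/691)*(-120808) + 288886) = √(-60404/80847 + 288886) = √(23355506038/80847) = √209802510739354/26949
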